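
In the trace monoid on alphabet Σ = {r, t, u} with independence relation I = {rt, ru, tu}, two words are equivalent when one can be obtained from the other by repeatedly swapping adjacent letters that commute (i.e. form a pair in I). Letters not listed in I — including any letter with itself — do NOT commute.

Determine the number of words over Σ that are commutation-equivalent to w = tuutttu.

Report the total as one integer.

piece 0:t — minimal
piece 1:u — minimal
piece 2:u rests on {1:u}
piece 3:t rests on {0:t}
piece 4:t rests on {3:t}
piece 5:t rests on {4:t}
piece 6:u rests on {2:u}
minimal pieces: {0:t, 1:u}
ways to finish when only these pieces remain (= sum over removing one remaining piece with nothing left below it):
  1 left: {5}→1  {6}→1
  2 left: {2,6}→1  {4,5}→1  {5,6}→2
  3 left: {1,2,6}→1  {2,5,6}→3  {3,4,5}→1  {4,5,6}→3
  4 left: {0,3,4,5}→1  {1,2,5,6}→4  {2,4,5,6}→6  {3,4,5,6}→4
  5 left: {0,3,4,5,6}→5  {1,2,4,5,6}→10  {2,3,4,5,6}→10
  placing 0:t first → 20 extensions
  placing 1:u first → 15 extensions
total linear extensions = 35

35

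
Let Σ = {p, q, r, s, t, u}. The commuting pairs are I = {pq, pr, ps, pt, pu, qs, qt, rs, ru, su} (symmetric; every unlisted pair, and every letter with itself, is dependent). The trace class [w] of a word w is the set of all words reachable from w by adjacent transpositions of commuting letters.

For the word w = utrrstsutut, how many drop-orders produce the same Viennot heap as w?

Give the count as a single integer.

6

#0=u has no predecessor
#1=t depends on [0:u]
#2=r depends on [1:t]
#3=r depends on [2:r]
#4=s depends on [1:t]
#5=t depends on [3:r, 4:s]
#6=s depends on [5:t]
#7=u depends on [5:t]
#8=t depends on [6:s, 7:u]
#9=u depends on [8:t]
#10=t depends on [9:u]
sources: [0:u]
N(rest) = Σ N(rest − s) over sources s of rest; N(one piece) = 1:
  size 1 → [10]=1
  size 2 → [9,10]=1
  size 3 → [8,9,10]=1
  size 4 → [6,8,9,10]=1  [7,8,9,10]=1
  size 5 → [6,7,8,9,10]=2
  size 6 → [5,6,7,8,9,10]=2
  size 7 → [3,5,6,7,8,9,10]=2  [4,5,6,7,8,9,10]=2
  size 8 → [2,3,5,6,7,8,9,10]=2  [3,4,5,6,7,8,9,10]=4
  size 9 → [2,3,4,5,6,7,8,9,10]=6
  first=0(u) contributes 6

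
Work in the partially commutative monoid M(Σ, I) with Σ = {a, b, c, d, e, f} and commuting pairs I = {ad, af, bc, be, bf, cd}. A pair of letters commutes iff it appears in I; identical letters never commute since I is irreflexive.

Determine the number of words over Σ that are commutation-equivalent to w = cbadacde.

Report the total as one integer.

25

piece 0:c — minimal
piece 1:b — minimal
piece 2:a rests on {0:c, 1:b}
piece 3:d rests on {1:b}
piece 4:a rests on {2:a}
piece 5:c rests on {4:a}
piece 6:d rests on {3:d}
piece 7:e rests on {5:c, 6:d}
minimal pieces: {0:c, 1:b}
ways to finish when only these pieces remain (= sum over removing one remaining piece with nothing left below it):
  1 left: {7}→1
  2 left: {5,7}→1  {6,7}→1
  3 left: {3,6,7}→1  {4,5,7}→1  {5,6,7}→2
  4 left: {2,4,5,7}→1  {3,5,6,7}→3  {4,5,6,7}→3
  5 left: {0,2,4,5,7}→1  {2,4,5,6,7}→4  {3,4,5,6,7}→6
  6 left: {0,2,4,5,6,7}→5  {2,3,4,5,6,7}→10
  placing 0:c first → 10 extensions
  placing 1:b first → 15 extensions
total linear extensions = 25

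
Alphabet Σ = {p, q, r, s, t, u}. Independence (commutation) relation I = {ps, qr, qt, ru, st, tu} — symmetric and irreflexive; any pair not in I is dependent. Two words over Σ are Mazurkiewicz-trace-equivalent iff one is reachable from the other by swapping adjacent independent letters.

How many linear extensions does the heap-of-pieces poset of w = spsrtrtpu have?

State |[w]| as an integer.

3

piece 0:s — minimal
piece 1:p — minimal
piece 2:s rests on {0:s}
piece 3:r rests on {1:p, 2:s}
piece 4:t rests on {3:r}
piece 5:r rests on {4:t}
piece 6:t rests on {5:r}
piece 7:p rests on {6:t}
piece 8:u rests on {7:p}
minimal pieces: {0:s, 1:p}
ways to finish when only these pieces remain (= sum over removing one remaining piece with nothing left below it):
  1 left: {8}→1
  2 left: {7,8}→1
  3 left: {6,7,8}→1
  4 left: {5,6,7,8}→1
  5 left: {4,5,6,7,8}→1
  6 left: {3,4,5,6,7,8}→1
  7 left: {1,3,4,5,6,7,8}→1  {2,3,4,5,6,7,8}→1
  placing 0:s first → 2 extensions
  placing 1:p first → 1 extensions
total linear extensions = 3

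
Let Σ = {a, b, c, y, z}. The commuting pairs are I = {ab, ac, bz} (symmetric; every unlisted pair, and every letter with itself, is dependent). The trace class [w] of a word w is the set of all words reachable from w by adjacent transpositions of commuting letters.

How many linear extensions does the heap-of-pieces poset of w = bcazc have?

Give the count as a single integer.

3

#0=b has no predecessor
#1=c depends on [0:b]
#2=a has no predecessor
#3=z depends on [1:c, 2:a]
#4=c depends on [3:z]
sources: [0:b, 2:a]
N(rest) = Σ N(rest − s) over sources s of rest; N(one piece) = 1:
  size 1 → [4]=1
  size 2 → [3,4]=1
  size 3 → [1,3,4]=1  [2,3,4]=1
  first=0(b) contributes 2
  first=2(a) contributes 1
|[w]| = 3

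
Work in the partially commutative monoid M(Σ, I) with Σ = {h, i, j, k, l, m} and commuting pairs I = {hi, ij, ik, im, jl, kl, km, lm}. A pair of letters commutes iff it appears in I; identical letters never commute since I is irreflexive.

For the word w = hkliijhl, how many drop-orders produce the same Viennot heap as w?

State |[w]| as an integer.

0(h) covers ∅
1(k) covers 0:h
2(l) covers 0:h
3(i) covers 2:l
4(i) covers 3:i
5(j) covers 1:k
6(h) covers 2:l, 5:j
7(l) covers 4:i, 6:h
floor of heap: 0:h
completions by unplaced set U, small U first (add the entries for U minus each lowest piece of U):
  |U|=1: {7}:1
  |U|=2: {4,7}:1  {6,7}:1
  |U|=3: {3,4,7}:1  {4,6,7}:2  {5,6,7}:1
  |U|=4: {1,5,6,7}:1  {3,4,6,7}:3  {4,5,6,7}:3
  |U|=5: {1,4,5,6,7}:4  {2,3,4,6,7}:3  {3,4,5,6,7}:6
  |U|=6: {1,3,4,5,6,7}:10  {2,3,4,5,6,7}:9
  start at 0(h): 19

19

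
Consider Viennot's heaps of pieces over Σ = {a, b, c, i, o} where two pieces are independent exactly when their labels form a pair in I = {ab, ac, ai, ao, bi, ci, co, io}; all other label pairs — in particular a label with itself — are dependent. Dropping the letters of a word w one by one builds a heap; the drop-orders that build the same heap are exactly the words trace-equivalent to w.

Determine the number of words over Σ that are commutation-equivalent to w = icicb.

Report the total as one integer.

piece 0:i — minimal
piece 1:c — minimal
piece 2:i rests on {0:i}
piece 3:c rests on {1:c}
piece 4:b rests on {3:c}
minimal pieces: {0:i, 1:c}
ways to finish when only these pieces remain (= sum over removing one remaining piece with nothing left below it):
  1 left: {2}→1  {4}→1
  2 left: {0,2}→1  {2,4}→2  {3,4}→1
  3 left: {0,2,4}→3  {1,3,4}→1  {2,3,4}→3
  placing 0:i first → 4 extensions
  placing 1:c first → 6 extensions
total linear extensions = 10

10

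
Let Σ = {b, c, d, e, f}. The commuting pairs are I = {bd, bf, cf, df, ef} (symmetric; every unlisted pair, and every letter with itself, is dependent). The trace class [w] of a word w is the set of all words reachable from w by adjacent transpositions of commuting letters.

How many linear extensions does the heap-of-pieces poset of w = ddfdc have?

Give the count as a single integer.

piece 0:d — minimal
piece 1:d rests on {0:d}
piece 2:f — minimal
piece 3:d rests on {1:d}
piece 4:c rests on {3:d}
minimal pieces: {0:d, 2:f}
ways to finish when only these pieces remain (= sum over removing one remaining piece with nothing left below it):
  1 left: {2}→1  {4}→1
  2 left: {2,4}→2  {3,4}→1
  3 left: {1,3,4}→1  {2,3,4}→3
  placing 0:d first → 4 extensions
  placing 2:f first → 1 extensions
total linear extensions = 5

5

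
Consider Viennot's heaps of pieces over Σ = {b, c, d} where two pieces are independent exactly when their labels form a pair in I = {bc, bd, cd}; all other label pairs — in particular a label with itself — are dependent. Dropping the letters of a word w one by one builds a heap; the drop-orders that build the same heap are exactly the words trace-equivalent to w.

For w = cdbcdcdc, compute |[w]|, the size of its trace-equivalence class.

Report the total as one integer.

#0=c has no predecessor
#1=d has no predecessor
#2=b has no predecessor
#3=c depends on [0:c]
#4=d depends on [1:d]
#5=c depends on [3:c]
#6=d depends on [4:d]
#7=c depends on [5:c]
sources: [0:c, 1:d, 2:b]
N(rest) = Σ N(rest − s) over sources s of rest; N(one piece) = 1:
  size 1 → [2]=1  [6]=1  [7]=1
  size 2 → [2,6]=2  [2,7]=2  [4,6]=1  [5,7]=1  [6,7]=2
  size 3 → [1,4,6]=1  [2,4,6]=3  [2,5,7]=3  [2,6,7]=6  [3,5,7]=1  [4,6,7]=3  [5,6,7]=3
  size 4 → [0,3,5,7]=1  [1,2,4,6]=4  [1,4,6,7]=4  [2,3,5,7]=4  [2,4,6,7]=12  [2,5,6,7]=12  [3,5,6,7]=4  [4,5,6,7]=6
  size 5 → [0,2,3,5,7]=5  [0,3,5,6,7]=5  [1,2,4,6,7]=20  [1,4,5,6,7]=10  [2,3,5,6,7]=20  [2,4,5,6,7]=30  [3,4,5,6,7]=10
  size 6 → [0,2,3,5,6,7]=30  [0,3,4,5,6,7]=15  [1,2,4,5,6,7]=60  [1,3,4,5,6,7]=20  [2,3,4,5,6,7]=60
  first=0(c) contributes 140
  first=1(d) contributes 105
  first=2(b) contributes 35
|[w]| = 280

280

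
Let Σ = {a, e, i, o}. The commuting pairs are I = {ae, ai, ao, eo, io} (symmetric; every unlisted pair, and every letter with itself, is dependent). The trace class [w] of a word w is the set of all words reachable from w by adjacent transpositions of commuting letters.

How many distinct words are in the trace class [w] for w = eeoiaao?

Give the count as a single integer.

drop 0:e onto floor
drop 1:e onto {0:e}
drop 2:o onto floor
drop 3:i onto {1:e}
drop 4:a onto floor
drop 5:a onto {4:a}
drop 6:o onto {2:o}
ground layer = {0:e, 2:o, 4:a}
drop-orders for the pieces not yet dropped (sum over which currently-grounded one goes next):
  1 to go: {3} 1  {5} 1  {6} 1
  2 to go: {1,3} 1  {2,6} 1  {3,5} 2  {3,6} 2  {4,5} 1  {5,6} 2
  3 to go: {0,1,3} 1  {1,3,5} 3  {1,3,6} 3  {2,3,6} 3  {2,5,6} 3  {3,4,5} 3  {3,5,6} 6  {4,5,6} 3
  4 to go: {0,1,3,5} 4  {0,1,3,6} 4  {1,2,3,6} 6  {1,3,4,5} 6  {1,3,5,6} 12  {2,3,5,6} 12  {2,4,5,6} 6  {3,4,5,6} 12
  5 to go: {0,1,2,3,6} 10  {0,1,3,4,5} 10  {0,1,3,5,6} 20  {1,2,3,5,6} 30  {1,3,4,5,6} 30  {2,3,4,5,6} 30
  if 0:e drops first: 90 orders
  if 2:o drops first: 60 orders
  if 4:a drops first: 60 orders
heap linearizations: 210

210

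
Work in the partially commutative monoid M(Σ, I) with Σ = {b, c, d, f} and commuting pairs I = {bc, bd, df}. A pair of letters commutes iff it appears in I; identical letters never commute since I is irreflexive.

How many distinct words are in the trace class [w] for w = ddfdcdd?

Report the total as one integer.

4

0(d) covers ∅
1(d) covers 0:d
2(f) covers ∅
3(d) covers 1:d
4(c) covers 2:f, 3:d
5(d) covers 4:c
6(d) covers 5:d
floor of heap: 0:d, 2:f
completions by unplaced set U, small U first (add the entries for U minus each lowest piece of U):
  |U|=1: {6}:1
  |U|=2: {5,6}:1
  |U|=3: {4,5,6}:1
  |U|=4: {2,4,5,6}:1  {3,4,5,6}:1
  |U|=5: {1,3,4,5,6}:1  {2,3,4,5,6}:2
  start at 0(d): 3
  start at 2(f): 1
sum over floor = 4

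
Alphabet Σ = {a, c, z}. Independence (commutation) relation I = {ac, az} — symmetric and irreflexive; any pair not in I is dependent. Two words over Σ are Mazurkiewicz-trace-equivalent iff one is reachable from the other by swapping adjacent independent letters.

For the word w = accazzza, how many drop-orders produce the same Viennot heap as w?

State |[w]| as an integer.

56

#0=a has no predecessor
#1=c has no predecessor
#2=c depends on [1:c]
#3=a depends on [0:a]
#4=z depends on [2:c]
#5=z depends on [4:z]
#6=z depends on [5:z]
#7=a depends on [3:a]
sources: [0:a, 1:c]
N(rest) = Σ N(rest − s) over sources s of rest; N(one piece) = 1:
  size 1 → [6]=1  [7]=1
  size 2 → [3,7]=1  [5,6]=1  [6,7]=2
  size 3 → [0,3,7]=1  [3,6,7]=3  [4,5,6]=1  [5,6,7]=3
  size 4 → [0,3,6,7]=4  [2,4,5,6]=1  [3,5,6,7]=6  [4,5,6,7]=4
  size 5 → [0,3,5,6,7]=10  [1,2,4,5,6]=1  [2,4,5,6,7]=5  [3,4,5,6,7]=10
  size 6 → [0,3,4,5,6,7]=20  [1,2,4,5,6,7]=6  [2,3,4,5,6,7]=15
  first=0(a) contributes 21
  first=1(c) contributes 35
|[w]| = 56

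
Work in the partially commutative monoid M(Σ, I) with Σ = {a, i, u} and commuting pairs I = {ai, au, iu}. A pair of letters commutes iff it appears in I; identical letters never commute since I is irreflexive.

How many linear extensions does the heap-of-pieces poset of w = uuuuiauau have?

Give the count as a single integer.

252

0(u) covers ∅
1(u) covers 0:u
2(u) covers 1:u
3(u) covers 2:u
4(i) covers ∅
5(a) covers ∅
6(u) covers 3:u
7(a) covers 5:a
8(u) covers 6:u
floor of heap: 0:u, 4:i, 5:a
completions by unplaced set U, small U first (add the entries for U minus each lowest piece of U):
  |U|=1: {4}:1  {7}:1  {8}:1
  |U|=2: {4,7}:2  {4,8}:2  {5,7}:1  {6,8}:1  {7,8}:2
  |U|=3: {3,6,8}:1  {4,5,7}:3  {4,6,8}:3  {4,7,8}:6  {5,7,8}:3  {6,7,8}:3
  |U|=4: {2,3,6,8}:1  {3,4,6,8}:4  {3,6,7,8}:4  {4,5,7,8}:12  {4,6,7,8}:12  {5,6,7,8}:6
  |U|=5: {1,2,3,6,8}:1  {2,3,4,6,8}:5  {2,3,6,7,8}:5  {3,4,6,7,8}:20  {3,5,6,7,8}:10  {4,5,6,7,8}:30
  |U|=6: {0,1,2,3,6,8}:1  {1,2,3,4,6,8}:6  {1,2,3,6,7,8}:6  {2,3,4,6,7,8}:30  {2,3,5,6,7,8}:15  {3,4,5,6,7,8}:60
  |U|=7: {0,1,2,3,4,6,8}:7  {0,1,2,3,6,7,8}:7  {1,2,3,4,6,7,8}:42  {1,2,3,5,6,7,8}:21  {2,3,4,5,6,7,8}:105
  start at 0(u): 168
  start at 4(i): 28
  start at 5(a): 56
sum over floor = 252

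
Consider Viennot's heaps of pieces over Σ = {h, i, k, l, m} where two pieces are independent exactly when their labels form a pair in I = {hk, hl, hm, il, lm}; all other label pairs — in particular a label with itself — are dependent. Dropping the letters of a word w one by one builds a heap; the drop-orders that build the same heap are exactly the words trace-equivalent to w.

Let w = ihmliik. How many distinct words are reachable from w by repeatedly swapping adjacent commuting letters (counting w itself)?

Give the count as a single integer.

12

drop 0:i onto floor
drop 1:h onto {0:i}
drop 2:m onto {0:i}
drop 3:l onto floor
drop 4:i onto {1:h, 2:m}
drop 5:i onto {4:i}
drop 6:k onto {3:l, 5:i}
ground layer = {0:i, 3:l}
drop-orders for the pieces not yet dropped (sum over which currently-grounded one goes next):
  1 to go: {6} 1
  2 to go: {3,6} 1  {5,6} 1
  3 to go: {3,5,6} 2  {4,5,6} 1
  4 to go: {1,4,5,6} 1  {2,4,5,6} 1  {3,4,5,6} 3
  5 to go: {1,2,4,5,6} 2  {1,3,4,5,6} 4  {2,3,4,5,6} 4
  if 0:i drops first: 10 orders
  if 3:l drops first: 2 orders
heap linearizations: 12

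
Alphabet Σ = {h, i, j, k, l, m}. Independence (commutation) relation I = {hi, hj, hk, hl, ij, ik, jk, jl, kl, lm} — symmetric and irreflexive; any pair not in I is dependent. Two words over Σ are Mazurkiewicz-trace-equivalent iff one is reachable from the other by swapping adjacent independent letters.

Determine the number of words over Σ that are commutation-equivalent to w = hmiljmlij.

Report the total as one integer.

25

piece 0:h — minimal
piece 1:m rests on {0:h}
piece 2:i rests on {1:m}
piece 3:l rests on {2:i}
piece 4:j rests on {1:m}
piece 5:m rests on {2:i, 4:j}
piece 6:l rests on {3:l}
piece 7:i rests on {5:m, 6:l}
piece 8:j rests on {5:m}
minimal pieces: {0:h}
ways to finish when only these pieces remain (= sum over removing one remaining piece with nothing left below it):
  1 left: {7}→1  {8}→1
  2 left: {6,7}→1  {7,8}→2
  3 left: {3,6,7}→1  {5,7,8}→2  {6,7,8}→3
  4 left: {3,6,7,8}→4  {4,5,7,8}→2  {5,6,7,8}→5
  5 left: {3,5,6,7,8}→9  {4,5,6,7,8}→7
  6 left: {2,3,5,6,7,8}→9  {3,4,5,6,7,8}→16
  7 left: {2,3,4,5,6,7,8}→25
  placing 0:h first → 25 extensions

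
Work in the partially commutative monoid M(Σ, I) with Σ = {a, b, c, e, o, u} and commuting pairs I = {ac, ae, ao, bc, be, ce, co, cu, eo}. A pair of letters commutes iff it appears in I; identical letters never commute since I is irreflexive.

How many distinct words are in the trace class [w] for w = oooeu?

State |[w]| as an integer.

0(o) covers ∅
1(o) covers 0:o
2(o) covers 1:o
3(e) covers ∅
4(u) covers 2:o, 3:e
floor of heap: 0:o, 3:e
completions by unplaced set U, small U first (add the entries for U minus each lowest piece of U):
  |U|=1: {4}:1
  |U|=2: {2,4}:1  {3,4}:1
  |U|=3: {1,2,4}:1  {2,3,4}:2
  start at 0(o): 3
  start at 3(e): 1
sum over floor = 4

4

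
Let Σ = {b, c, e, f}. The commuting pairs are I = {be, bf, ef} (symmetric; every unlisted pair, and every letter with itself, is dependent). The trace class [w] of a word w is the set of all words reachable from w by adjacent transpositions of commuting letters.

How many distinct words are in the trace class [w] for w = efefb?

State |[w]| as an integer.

0(e) covers ∅
1(f) covers ∅
2(e) covers 0:e
3(f) covers 1:f
4(b) covers ∅
floor of heap: 0:e, 1:f, 4:b
completions by unplaced set U, small U first (add the entries for U minus each lowest piece of U):
  |U|=1: {2}:1  {3}:1  {4}:1
  |U|=2: {0,2}:1  {1,3}:1  {2,3}:2  {2,4}:2  {3,4}:2
  |U|=3: {0,2,3}:3  {0,2,4}:3  {1,2,3}:3  {1,3,4}:3  {2,3,4}:6
  start at 0(e): 12
  start at 1(f): 12
  start at 4(b): 6
sum over floor = 30

30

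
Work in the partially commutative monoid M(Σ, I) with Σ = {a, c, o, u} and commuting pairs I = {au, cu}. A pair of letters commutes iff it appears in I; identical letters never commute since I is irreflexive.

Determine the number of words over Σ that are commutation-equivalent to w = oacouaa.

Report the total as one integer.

3

drop 0:o onto floor
drop 1:a onto {0:o}
drop 2:c onto {1:a}
drop 3:o onto {2:c}
drop 4:u onto {3:o}
drop 5:a onto {3:o}
drop 6:a onto {5:a}
ground layer = {0:o}
drop-orders for the pieces not yet dropped (sum over which currently-grounded one goes next):
  1 to go: {4} 1  {6} 1
  2 to go: {4,6} 2  {5,6} 1
  3 to go: {4,5,6} 3
  4 to go: {3,4,5,6} 3
  5 to go: {2,3,4,5,6} 3
  if 0:o drops first: 3 orders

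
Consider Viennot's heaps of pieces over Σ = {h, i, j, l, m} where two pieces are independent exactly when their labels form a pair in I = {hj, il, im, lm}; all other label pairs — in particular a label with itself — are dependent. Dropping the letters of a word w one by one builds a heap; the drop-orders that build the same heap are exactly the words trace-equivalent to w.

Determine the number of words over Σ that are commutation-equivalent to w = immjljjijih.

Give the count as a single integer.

3

drop 0:i onto floor
drop 1:m onto floor
drop 2:m onto {1:m}
drop 3:j onto {0:i, 2:m}
drop 4:l onto {3:j}
drop 5:j onto {4:l}
drop 6:j onto {5:j}
drop 7:i onto {6:j}
drop 8:j onto {7:i}
drop 9:i onto {8:j}
drop 10:h onto {9:i}
ground layer = {0:i, 1:m}
drop-orders for the pieces not yet dropped (sum over which currently-grounded one goes next):
  1 to go: {10} 1
  2 to go: {9,10} 1
  3 to go: {8,9,10} 1
  4 to go: {7,8,9,10} 1
  5 to go: {6,7,8,9,10} 1
  6 to go: {5,6,7,8,9,10} 1
  7 to go: {4,5,6,7,8,9,10} 1
  8 to go: {3,4,5,6,7,8,9,10} 1
  9 to go: {0,3,4,5,6,7,8,9,10} 1  {2,3,4,5,6,7,8,9,10} 1
  if 0:i drops first: 1 orders
  if 1:m drops first: 2 orders
heap linearizations: 3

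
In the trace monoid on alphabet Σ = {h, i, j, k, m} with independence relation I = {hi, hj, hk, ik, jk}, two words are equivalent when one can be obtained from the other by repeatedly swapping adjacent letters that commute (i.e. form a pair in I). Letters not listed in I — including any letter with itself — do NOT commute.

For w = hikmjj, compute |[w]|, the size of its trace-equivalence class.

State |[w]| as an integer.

piece 0:h — minimal
piece 1:i — minimal
piece 2:k — minimal
piece 3:m rests on {0:h, 1:i, 2:k}
piece 4:j rests on {3:m}
piece 5:j rests on {4:j}
minimal pieces: {0:h, 1:i, 2:k}
ways to finish when only these pieces remain (= sum over removing one remaining piece with nothing left below it):
  1 left: {5}→1
  2 left: {4,5}→1
  3 left: {3,4,5}→1
  4 left: {0,3,4,5}→1  {1,3,4,5}→1  {2,3,4,5}→1
  placing 0:h first → 2 extensions
  placing 1:i first → 2 extensions
  placing 2:k first → 2 extensions
total linear extensions = 6

6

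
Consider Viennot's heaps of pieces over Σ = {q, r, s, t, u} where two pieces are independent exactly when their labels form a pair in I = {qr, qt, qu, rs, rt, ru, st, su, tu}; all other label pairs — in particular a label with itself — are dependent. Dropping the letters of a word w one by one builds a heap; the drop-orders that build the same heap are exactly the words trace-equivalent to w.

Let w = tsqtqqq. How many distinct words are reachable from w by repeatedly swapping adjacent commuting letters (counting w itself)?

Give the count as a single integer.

21

piece 0:t — minimal
piece 1:s — minimal
piece 2:q rests on {1:s}
piece 3:t rests on {0:t}
piece 4:q rests on {2:q}
piece 5:q rests on {4:q}
piece 6:q rests on {5:q}
minimal pieces: {0:t, 1:s}
ways to finish when only these pieces remain (= sum over removing one remaining piece with nothing left below it):
  1 left: {3}→1  {6}→1
  2 left: {0,3}→1  {3,6}→2  {5,6}→1
  3 left: {0,3,6}→3  {3,5,6}→3  {4,5,6}→1
  4 left: {0,3,5,6}→6  {2,4,5,6}→1  {3,4,5,6}→4
  5 left: {0,3,4,5,6}→10  {1,2,4,5,6}→1  {2,3,4,5,6}→5
  placing 0:t first → 6 extensions
  placing 1:s first → 15 extensions
total linear extensions = 21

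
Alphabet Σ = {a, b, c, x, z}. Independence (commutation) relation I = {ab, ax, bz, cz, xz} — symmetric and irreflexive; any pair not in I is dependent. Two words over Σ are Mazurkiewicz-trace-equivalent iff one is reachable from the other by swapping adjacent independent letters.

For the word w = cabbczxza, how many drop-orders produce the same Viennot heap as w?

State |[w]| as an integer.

50

drop 0:c onto floor
drop 1:a onto {0:c}
drop 2:b onto {0:c}
drop 3:b onto {2:b}
drop 4:c onto {1:a, 3:b}
drop 5:z onto {1:a}
drop 6:x onto {4:c}
drop 7:z onto {5:z}
drop 8:a onto {4:c, 7:z}
ground layer = {0:c}
drop-orders for the pieces not yet dropped (sum over which currently-grounded one goes next):
  1 to go: {6} 1  {8} 1
  2 to go: {6,8} 2  {7,8} 1
  3 to go: {4,6,8} 2  {5,7,8} 1  {6,7,8} 3
  4 to go: {3,4,6,8} 2  {4,6,7,8} 5  {5,6,7,8} 4
  5 to go: {2,3,4,6,8} 2  {3,4,6,7,8} 7  {4,5,6,7,8} 9
  6 to go: {1,4,5,6,7,8} 9  {2,3,4,6,7,8} 9  {3,4,5,6,7,8} 16
  7 to go: {1,3,4,5,6,7,8} 25  {2,3,4,5,6,7,8} 25
  if 0:c drops first: 50 orders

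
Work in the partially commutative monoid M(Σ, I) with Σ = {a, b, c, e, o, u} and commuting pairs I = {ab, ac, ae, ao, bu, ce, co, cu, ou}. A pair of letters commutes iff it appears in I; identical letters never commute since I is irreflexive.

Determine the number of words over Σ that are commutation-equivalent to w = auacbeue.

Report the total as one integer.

#0=a has no predecessor
#1=u depends on [0:a]
#2=a depends on [1:u]
#3=c has no predecessor
#4=b depends on [3:c]
#5=e depends on [1:u, 4:b]
#6=u depends on [2:a, 5:e]
#7=e depends on [6:u]
sources: [0:a, 3:c]
N(rest) = Σ N(rest − s) over sources s of rest; N(one piece) = 1:
  size 1 → [7]=1
  size 2 → [6,7]=1
  size 3 → [2,6,7]=1  [5,6,7]=1
  size 4 → [2,5,6,7]=2  [4,5,6,7]=1
  size 5 → [1,2,5,6,7]=2  [2,4,5,6,7]=3  [3,4,5,6,7]=1
  size 6 → [0,1,2,5,6,7]=2  [1,2,4,5,6,7]=5  [2,3,4,5,6,7]=4
  first=0(a) contributes 9
  first=3(c) contributes 7
|[w]| = 16

16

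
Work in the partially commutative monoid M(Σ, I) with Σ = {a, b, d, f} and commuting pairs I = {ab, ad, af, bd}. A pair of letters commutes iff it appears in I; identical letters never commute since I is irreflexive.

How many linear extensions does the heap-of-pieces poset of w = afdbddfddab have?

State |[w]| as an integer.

0(a) covers ∅
1(f) covers ∅
2(d) covers 1:f
3(b) covers 1:f
4(d) covers 2:d
5(d) covers 4:d
6(f) covers 3:b, 5:d
7(d) covers 6:f
8(d) covers 7:d
9(a) covers 0:a
10(b) covers 6:f
floor of heap: 0:a, 1:f
completions by unplaced set U, small U first (add the entries for U minus each lowest piece of U):
  |U|=1: {8}:1  {9}:1  {10}:1
  |U|=2: {0,9}:1  {7,8}:1  {8,9}:2  {8,10}:2  {9,10}:2
  |U|=3: {0,8,9}:3  {0,9,10}:3  {7,8,9}:3  {7,8,10}:3  {8,9,10}:6
  |U|=4: {0,7,8,9}:6  {0,8,9,10}:12  {6,7,8,10}:3  {7,8,9,10}:12
  |U|=5: {0,7,8,9,10}:30  {3,6,7,8,10}:3  {5,6,7,8,10}:3  {6,7,8,9,10}:15
  |U|=6: {0,6,7,8,9,10}:45  {3,5,6,7,8,10}:6  {3,6,7,8,9,10}:18  {4,5,6,7,8,10}:3  {5,6,7,8,9,10}:18
  |U|=7: {0,3,6,7,8,9,10}:63  {0,5,6,7,8,9,10}:63  {2,4,5,6,7,8,10}:3  {3,4,5,6,7,8,10}:9  {3,5,6,7,8,9,10}:42  {4,5,6,7,8,9,10}:21
  |U|=8: {0,3,5,6,7,8,9,10}:168  {0,4,5,6,7,8,9,10}:84  {2,3,4,5,6,7,8,10}:12  {2,4,5,6,7,8,9,10}:24  {3,4,5,6,7,8,9,10}:72
  |U|=9: {0,2,4,5,6,7,8,9,10}:108  {0,3,4,5,6,7,8,9,10}:324  {1,2,3,4,5,6,7,8,10}:12  {2,3,4,5,6,7,8,9,10}:108
  start at 0(a): 120
  start at 1(f): 540
sum over floor = 660

660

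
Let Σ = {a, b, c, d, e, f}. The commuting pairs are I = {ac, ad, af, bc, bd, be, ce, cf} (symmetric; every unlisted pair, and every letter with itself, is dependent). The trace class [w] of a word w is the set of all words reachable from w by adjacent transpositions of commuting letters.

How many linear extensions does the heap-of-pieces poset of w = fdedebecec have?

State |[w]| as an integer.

0(f) covers ∅
1(d) covers 0:f
2(e) covers 1:d
3(d) covers 2:e
4(e) covers 3:d
5(b) covers 0:f
6(e) covers 4:e
7(c) covers 3:d
8(e) covers 6:e
9(c) covers 7:c
floor of heap: 0:f
completions by unplaced set U, small U first (add the entries for U minus each lowest piece of U):
  |U|=1: {5}:1  {8}:1  {9}:1
  |U|=2: {5,8}:2  {5,9}:2  {6,8}:1  {7,9}:1  {8,9}:2
  |U|=3: {4,6,8}:1  {5,6,8}:3  {5,7,9}:3  {5,8,9}:6  {6,8,9}:3  {7,8,9}:3
  |U|=4: {4,5,6,8}:4  {4,6,8,9}:4  {5,6,8,9}:12  {5,7,8,9}:12  {6,7,8,9}:6
  |U|=5: {4,5,6,8,9}:20  {4,6,7,8,9}:10  {5,6,7,8,9}:30
  |U|=6: {3,4,6,7,8,9}:10  {4,5,6,7,8,9}:60
  |U|=7: {2,3,4,6,7,8,9}:10  {3,4,5,6,7,8,9}:70
  |U|=8: {1,2,3,4,6,7,8,9}:10  {2,3,4,5,6,7,8,9}:80
  start at 0(f): 90

90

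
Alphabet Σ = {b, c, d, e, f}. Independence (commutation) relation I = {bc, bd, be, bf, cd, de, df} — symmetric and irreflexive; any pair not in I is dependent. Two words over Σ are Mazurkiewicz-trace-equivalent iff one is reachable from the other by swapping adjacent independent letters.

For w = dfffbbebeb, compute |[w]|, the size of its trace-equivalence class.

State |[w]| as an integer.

drop 0:d onto floor
drop 1:f onto floor
drop 2:f onto {1:f}
drop 3:f onto {2:f}
drop 4:b onto floor
drop 5:b onto {4:b}
drop 6:e onto {3:f}
drop 7:b onto {5:b}
drop 8:e onto {6:e}
drop 9:b onto {7:b}
ground layer = {0:d, 1:f, 4:b}
drop-orders for the pieces not yet dropped (sum over which currently-grounded one goes next):
  1 to go: {0} 1  {8} 1  {9} 1
  2 to go: {0,8} 2  {0,9} 2  {6,8} 1  {7,9} 1  {8,9} 2
  3 to go: {0,6,8} 3  {0,7,9} 3  {0,8,9} 6  {3,6,8} 1  {5,7,9} 1  {6,8,9} 3  {7,8,9} 3
  4 to go: {0,3,6,8} 4  {0,5,7,9} 4  {0,6,8,9} 12  {0,7,8,9} 12  {2,3,6,8} 1  {3,6,8,9} 4  {4,5,7,9} 1  {5,7,8,9} 4  {6,7,8,9} 6
  5 to go: {0,2,3,6,8} 5  {0,3,6,8,9} 20  {0,4,5,7,9} 5  {0,5,7,8,9} 20  {0,6,7,8,9} 30  {1,2,3,6,8} 1  {2,3,6,8,9} 5  {3,6,7,8,9} 10  {4,5,7,8,9} 5  {5,6,7,8,9} 10
  6 to go: {0,1,2,3,6,8} 6  {0,2,3,6,8,9} 30  {0,3,6,7,8,9} 60  {0,4,5,7,8,9} 30  {0,5,6,7,8,9} 60  {1,2,3,6,8,9} 6  {2,3,6,7,8,9} 15  {3,5,6,7,8,9} 20  {4,5,6,7,8,9} 15
  7 to go: {0,1,2,3,6,8,9} 42  {0,2,3,6,7,8,9} 105  {0,3,5,6,7,8,9} 140  {0,4,5,6,7,8,9} 105  {1,2,3,6,7,8,9} 21  {2,3,5,6,7,8,9} 35  {3,4,5,6,7,8,9} 35
  8 to go: {0,1,2,3,6,7,8,9} 168  {0,2,3,5,6,7,8,9} 280  {0,3,4,5,6,7,8,9} 280  {1,2,3,5,6,7,8,9} 56  {2,3,4,5,6,7,8,9} 70
  if 0:d drops first: 126 orders
  if 1:f drops first: 630 orders
  if 4:b drops first: 504 orders
heap linearizations: 1260

1260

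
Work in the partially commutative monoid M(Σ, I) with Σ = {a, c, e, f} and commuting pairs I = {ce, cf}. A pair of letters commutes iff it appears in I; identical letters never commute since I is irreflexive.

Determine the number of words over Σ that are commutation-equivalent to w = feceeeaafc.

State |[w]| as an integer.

#0=f has no predecessor
#1=e depends on [0:f]
#2=c has no predecessor
#3=e depends on [1:e]
#4=e depends on [3:e]
#5=e depends on [4:e]
#6=a depends on [2:c, 5:e]
#7=a depends on [6:a]
#8=f depends on [7:a]
#9=c depends on [7:a]
sources: [0:f, 2:c]
N(rest) = Σ N(rest − s) over sources s of rest; N(one piece) = 1:
  size 1 → [8]=1  [9]=1
  size 2 → [8,9]=2
  size 3 → [7,8,9]=2
  size 4 → [6,7,8,9]=2
  size 5 → [2,6,7,8,9]=2  [5,6,7,8,9]=2
  size 6 → [2,5,6,7,8,9]=4  [4,5,6,7,8,9]=2
  size 7 → [2,4,5,6,7,8,9]=6  [3,4,5,6,7,8,9]=2
  size 8 → [1,3,4,5,6,7,8,9]=2  [2,3,4,5,6,7,8,9]=8
  first=0(f) contributes 10
  first=2(c) contributes 2
|[w]| = 12

12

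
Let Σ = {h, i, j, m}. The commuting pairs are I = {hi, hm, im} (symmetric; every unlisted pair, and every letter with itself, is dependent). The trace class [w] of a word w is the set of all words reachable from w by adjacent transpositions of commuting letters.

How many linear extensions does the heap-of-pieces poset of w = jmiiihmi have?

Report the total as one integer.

0(j) covers ∅
1(m) covers 0:j
2(i) covers 0:j
3(i) covers 2:i
4(i) covers 3:i
5(h) covers 0:j
6(m) covers 1:m
7(i) covers 4:i
floor of heap: 0:j
completions by unplaced set U, small U first (add the entries for U minus each lowest piece of U):
  |U|=1: {5}:1  {6}:1  {7}:1
  |U|=2: {1,6}:1  {4,7}:1  {5,6}:2  {5,7}:2  {6,7}:2
  |U|=3: {1,5,6}:3  {1,6,7}:3  {3,4,7}:1  {4,5,7}:3  {4,6,7}:3  {5,6,7}:6
  |U|=4: {1,4,6,7}:6  {1,5,6,7}:12  {2,3,4,7}:1  {3,4,5,7}:4  {3,4,6,7}:4  {4,5,6,7}:12
  |U|=5: {1,3,4,6,7}:10  {1,4,5,6,7}:30  {2,3,4,5,7}:5  {2,3,4,6,7}:5  {3,4,5,6,7}:20
  |U|=6: {1,2,3,4,6,7}:15  {1,3,4,5,6,7}:60  {2,3,4,5,6,7}:30
  start at 0(j): 105

105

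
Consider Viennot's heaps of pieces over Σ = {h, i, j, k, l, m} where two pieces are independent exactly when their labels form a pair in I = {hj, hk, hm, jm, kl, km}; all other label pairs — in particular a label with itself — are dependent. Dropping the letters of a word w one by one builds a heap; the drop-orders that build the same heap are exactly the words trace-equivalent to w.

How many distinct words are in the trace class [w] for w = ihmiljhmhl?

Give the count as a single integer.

0(i) covers ∅
1(h) covers 0:i
2(m) covers 0:i
3(i) covers 1:h, 2:m
4(l) covers 3:i
5(j) covers 4:l
6(h) covers 4:l
7(m) covers 4:l
8(h) covers 6:h
9(l) covers 5:j, 7:m, 8:h
floor of heap: 0:i
completions by unplaced set U, small U first (add the entries for U minus each lowest piece of U):
  |U|=1: {9}:1
  |U|=2: {5,9}:1  {7,9}:1  {8,9}:1
  |U|=3: {5,7,9}:2  {5,8,9}:2  {6,8,9}:1  {7,8,9}:2
  |U|=4: {5,6,8,9}:3  {5,7,8,9}:6  {6,7,8,9}:3
  |U|=5: {5,6,7,8,9}:12
  |U|=6: {4,5,6,7,8,9}:12
  |U|=7: {3,4,5,6,7,8,9}:12
  |U|=8: {1,3,4,5,6,7,8,9}:12  {2,3,4,5,6,7,8,9}:12
  start at 0(i): 24

24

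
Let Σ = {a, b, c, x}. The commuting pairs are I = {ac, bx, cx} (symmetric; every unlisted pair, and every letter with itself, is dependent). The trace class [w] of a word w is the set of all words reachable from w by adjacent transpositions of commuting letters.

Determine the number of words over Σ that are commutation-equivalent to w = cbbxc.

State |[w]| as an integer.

#0=c has no predecessor
#1=b depends on [0:c]
#2=b depends on [1:b]
#3=x has no predecessor
#4=c depends on [2:b]
sources: [0:c, 3:x]
N(rest) = Σ N(rest − s) over sources s of rest; N(one piece) = 1:
  size 1 → [3]=1  [4]=1
  size 2 → [2,4]=1  [3,4]=2
  size 3 → [1,2,4]=1  [2,3,4]=3
  first=0(c) contributes 4
  first=3(x) contributes 1
|[w]| = 5

5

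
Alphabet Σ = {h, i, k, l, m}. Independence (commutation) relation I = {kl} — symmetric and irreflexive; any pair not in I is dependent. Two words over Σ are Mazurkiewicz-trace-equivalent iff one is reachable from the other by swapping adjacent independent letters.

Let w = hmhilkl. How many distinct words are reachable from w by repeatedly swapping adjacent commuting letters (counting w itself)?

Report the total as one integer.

3

piece 0:h — minimal
piece 1:m rests on {0:h}
piece 2:h rests on {1:m}
piece 3:i rests on {2:h}
piece 4:l rests on {3:i}
piece 5:k rests on {3:i}
piece 6:l rests on {4:l}
minimal pieces: {0:h}
ways to finish when only these pieces remain (= sum over removing one remaining piece with nothing left below it):
  1 left: {5}→1  {6}→1
  2 left: {4,6}→1  {5,6}→2
  3 left: {4,5,6}→3
  4 left: {3,4,5,6}→3
  5 left: {2,3,4,5,6}→3
  placing 0:h first → 3 extensions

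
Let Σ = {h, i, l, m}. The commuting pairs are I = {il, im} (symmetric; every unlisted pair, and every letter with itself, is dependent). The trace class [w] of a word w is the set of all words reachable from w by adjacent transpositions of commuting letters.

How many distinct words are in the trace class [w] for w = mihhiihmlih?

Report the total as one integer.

6

0(m) covers ∅
1(i) covers ∅
2(h) covers 0:m, 1:i
3(h) covers 2:h
4(i) covers 3:h
5(i) covers 4:i
6(h) covers 5:i
7(m) covers 6:h
8(l) covers 7:m
9(i) covers 6:h
10(h) covers 8:l, 9:i
floor of heap: 0:m, 1:i
completions by unplaced set U, small U first (add the entries for U minus each lowest piece of U):
  |U|=1: {10}:1
  |U|=2: {8,10}:1  {9,10}:1
  |U|=3: {7,8,10}:1  {8,9,10}:2
  |U|=4: {7,8,9,10}:3
  |U|=5: {6,7,8,9,10}:3
  |U|=6: {5,6,7,8,9,10}:3
  |U|=7: {4,5,6,7,8,9,10}:3
  |U|=8: {3,4,5,6,7,8,9,10}:3
  |U|=9: {2,3,4,5,6,7,8,9,10}:3
  start at 0(m): 3
  start at 1(i): 3
sum over floor = 6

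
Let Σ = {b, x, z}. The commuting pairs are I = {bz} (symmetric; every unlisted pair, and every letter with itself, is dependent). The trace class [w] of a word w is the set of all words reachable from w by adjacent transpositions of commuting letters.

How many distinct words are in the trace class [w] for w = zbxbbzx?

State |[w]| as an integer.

6

0(z) covers ∅
1(b) covers ∅
2(x) covers 0:z, 1:b
3(b) covers 2:x
4(b) covers 3:b
5(z) covers 2:x
6(x) covers 4:b, 5:z
floor of heap: 0:z, 1:b
completions by unplaced set U, small U first (add the entries for U minus each lowest piece of U):
  |U|=1: {6}:1
  |U|=2: {4,6}:1  {5,6}:1
  |U|=3: {3,4,6}:1  {4,5,6}:2
  |U|=4: {3,4,5,6}:3
  |U|=5: {2,3,4,5,6}:3
  start at 0(z): 3
  start at 1(b): 3
sum over floor = 6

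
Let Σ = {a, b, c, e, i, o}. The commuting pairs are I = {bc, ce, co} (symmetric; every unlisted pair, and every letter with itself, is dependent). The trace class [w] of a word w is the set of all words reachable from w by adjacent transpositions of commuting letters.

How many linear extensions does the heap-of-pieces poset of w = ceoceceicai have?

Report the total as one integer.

35

drop 0:c onto floor
drop 1:e onto floor
drop 2:o onto {1:e}
drop 3:c onto {0:c}
drop 4:e onto {2:o}
drop 5:c onto {3:c}
drop 6:e onto {4:e}
drop 7:i onto {5:c, 6:e}
drop 8:c onto {7:i}
drop 9:a onto {8:c}
drop 10:i onto {9:a}
ground layer = {0:c, 1:e}
drop-orders for the pieces not yet dropped (sum over which currently-grounded one goes next):
  1 to go: {10} 1
  2 to go: {9,10} 1
  3 to go: {8,9,10} 1
  4 to go: {7,8,9,10} 1
  5 to go: {5,7,8,9,10} 1  {6,7,8,9,10} 1
  6 to go: {3,5,7,8,9,10} 1  {4,6,7,8,9,10} 1  {5,6,7,8,9,10} 2
  7 to go: {0,3,5,7,8,9,10} 1  {2,4,6,7,8,9,10} 1  {3,5,6,7,8,9,10} 3  {4,5,6,7,8,9,10} 3
  8 to go: {0,3,5,6,7,8,9,10} 4  {1,2,4,6,7,8,9,10} 1  {2,4,5,6,7,8,9,10} 4  {3,4,5,6,7,8,9,10} 6
  9 to go: {0,3,4,5,6,7,8,9,10} 10  {1,2,4,5,6,7,8,9,10} 5  {2,3,4,5,6,7,8,9,10} 10
  if 0:c drops first: 15 orders
  if 1:e drops first: 20 orders
heap linearizations: 35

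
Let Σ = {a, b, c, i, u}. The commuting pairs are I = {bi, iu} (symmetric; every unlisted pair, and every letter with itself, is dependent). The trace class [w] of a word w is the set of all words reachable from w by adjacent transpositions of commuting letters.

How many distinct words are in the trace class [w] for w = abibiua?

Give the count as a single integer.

drop 0:a onto floor
drop 1:b onto {0:a}
drop 2:i onto {0:a}
drop 3:b onto {1:b}
drop 4:i onto {2:i}
drop 5:u onto {3:b}
drop 6:a onto {4:i, 5:u}
ground layer = {0:a}
drop-orders for the pieces not yet dropped (sum over which currently-grounded one goes next):
  1 to go: {6} 1
  2 to go: {4,6} 1  {5,6} 1
  3 to go: {2,4,6} 1  {3,5,6} 1  {4,5,6} 2
  4 to go: {1,3,5,6} 1  {2,4,5,6} 3  {3,4,5,6} 3
  5 to go: {1,3,4,5,6} 4  {2,3,4,5,6} 6
  if 0:a drops first: 10 orders

10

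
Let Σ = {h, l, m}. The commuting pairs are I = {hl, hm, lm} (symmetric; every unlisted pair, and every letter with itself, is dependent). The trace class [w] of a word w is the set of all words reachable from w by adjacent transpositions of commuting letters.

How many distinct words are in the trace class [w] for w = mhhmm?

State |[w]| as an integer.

piece 0:m — minimal
piece 1:h — minimal
piece 2:h rests on {1:h}
piece 3:m rests on {0:m}
piece 4:m rests on {3:m}
minimal pieces: {0:m, 1:h}
ways to finish when only these pieces remain (= sum over removing one remaining piece with nothing left below it):
  1 left: {2}→1  {4}→1
  2 left: {1,2}→1  {2,4}→2  {3,4}→1
  3 left: {0,3,4}→1  {1,2,4}→3  {2,3,4}→3
  placing 0:m first → 6 extensions
  placing 1:h first → 4 extensions
total linear extensions = 10

10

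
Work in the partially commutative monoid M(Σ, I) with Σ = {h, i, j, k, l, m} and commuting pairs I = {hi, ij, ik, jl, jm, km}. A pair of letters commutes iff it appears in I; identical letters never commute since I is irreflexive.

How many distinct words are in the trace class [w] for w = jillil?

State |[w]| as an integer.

piece 0:j — minimal
piece 1:i — minimal
piece 2:l rests on {1:i}
piece 3:l rests on {2:l}
piece 4:i rests on {3:l}
piece 5:l rests on {4:i}
minimal pieces: {0:j, 1:i}
ways to finish when only these pieces remain (= sum over removing one remaining piece with nothing left below it):
  1 left: {0}→1  {5}→1
  2 left: {0,5}→2  {4,5}→1
  3 left: {0,4,5}→3  {3,4,5}→1
  4 left: {0,3,4,5}→4  {2,3,4,5}→1
  placing 0:j first → 1 extensions
  placing 1:i first → 5 extensions
total linear extensions = 6

6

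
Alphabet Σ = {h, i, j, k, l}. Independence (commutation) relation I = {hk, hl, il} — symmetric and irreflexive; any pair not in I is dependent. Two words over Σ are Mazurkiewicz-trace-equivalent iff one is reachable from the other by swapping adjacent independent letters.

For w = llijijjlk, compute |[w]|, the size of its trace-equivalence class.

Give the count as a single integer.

#0=l has no predecessor
#1=l depends on [0:l]
#2=i has no predecessor
#3=j depends on [1:l, 2:i]
#4=i depends on [3:j]
#5=j depends on [4:i]
#6=j depends on [5:j]
#7=l depends on [6:j]
#8=k depends on [7:l]
sources: [0:l, 2:i]
N(rest) = Σ N(rest − s) over sources s of rest; N(one piece) = 1:
  size 1 → [8]=1
  size 2 → [7,8]=1
  size 3 → [6,7,8]=1
  size 4 → [5,6,7,8]=1
  size 5 → [4,5,6,7,8]=1
  size 6 → [3,4,5,6,7,8]=1
  size 7 → [1,3,4,5,6,7,8]=1  [2,3,4,5,6,7,8]=1
  first=0(l) contributes 2
  first=2(i) contributes 1
|[w]| = 3

3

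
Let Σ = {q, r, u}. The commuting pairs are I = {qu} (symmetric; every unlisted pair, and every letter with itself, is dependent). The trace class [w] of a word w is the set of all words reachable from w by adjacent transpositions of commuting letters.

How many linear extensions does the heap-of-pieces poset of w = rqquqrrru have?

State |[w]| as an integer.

0(r) covers ∅
1(q) covers 0:r
2(q) covers 1:q
3(u) covers 0:r
4(q) covers 2:q
5(r) covers 3:u, 4:q
6(r) covers 5:r
7(r) covers 6:r
8(u) covers 7:r
floor of heap: 0:r
completions by unplaced set U, small U first (add the entries for U minus each lowest piece of U):
  |U|=1: {8}:1
  |U|=2: {7,8}:1
  |U|=3: {6,7,8}:1
  |U|=4: {5,6,7,8}:1
  |U|=5: {3,5,6,7,8}:1  {4,5,6,7,8}:1
  |U|=6: {2,4,5,6,7,8}:1  {3,4,5,6,7,8}:2
  |U|=7: {1,2,4,5,6,7,8}:1  {2,3,4,5,6,7,8}:3
  start at 0(r): 4

4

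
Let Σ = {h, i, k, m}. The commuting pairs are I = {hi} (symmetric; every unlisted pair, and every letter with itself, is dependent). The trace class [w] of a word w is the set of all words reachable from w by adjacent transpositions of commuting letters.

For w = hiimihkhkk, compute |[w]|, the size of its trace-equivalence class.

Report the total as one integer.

#0=h has no predecessor
#1=i has no predecessor
#2=i depends on [1:i]
#3=m depends on [0:h, 2:i]
#4=i depends on [3:m]
#5=h depends on [3:m]
#6=k depends on [4:i, 5:h]
#7=h depends on [6:k]
#8=k depends on [7:h]
#9=k depends on [8:k]
sources: [0:h, 1:i]
N(rest) = Σ N(rest − s) over sources s of rest; N(one piece) = 1:
  size 1 → [9]=1
  size 2 → [8,9]=1
  size 3 → [7,8,9]=1
  size 4 → [6,7,8,9]=1
  size 5 → [4,6,7,8,9]=1  [5,6,7,8,9]=1
  size 6 → [4,5,6,7,8,9]=2
  size 7 → [3,4,5,6,7,8,9]=2
  size 8 → [0,3,4,5,6,7,8,9]=2  [2,3,4,5,6,7,8,9]=2
  first=0(h) contributes 2
  first=1(i) contributes 4
|[w]| = 6

6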